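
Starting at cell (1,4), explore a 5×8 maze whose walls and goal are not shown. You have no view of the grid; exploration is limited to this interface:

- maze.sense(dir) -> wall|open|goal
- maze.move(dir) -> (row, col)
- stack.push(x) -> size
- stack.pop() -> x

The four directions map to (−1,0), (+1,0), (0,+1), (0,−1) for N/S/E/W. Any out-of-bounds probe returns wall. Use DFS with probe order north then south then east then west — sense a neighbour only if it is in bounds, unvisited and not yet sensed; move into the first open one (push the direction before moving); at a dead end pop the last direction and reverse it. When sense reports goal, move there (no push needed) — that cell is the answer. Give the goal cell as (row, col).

$ maze.sense dir=north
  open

$ stack.push x=north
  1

$ maze.move dir=north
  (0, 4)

$ maze.sense dir=east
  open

$ stack.push x=east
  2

$ maze.move dir=east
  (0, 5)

$ maze.sense dir=south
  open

$ stack.push x=south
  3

$ maze.move dir=south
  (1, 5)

$ maze.sense dir=south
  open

$ stack.push x=south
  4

$ maze.move dir=south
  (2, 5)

$ maze.sense dir=south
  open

$ stack.push x=south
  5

$ maze.move dir=south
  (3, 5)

$ maze.sense dir=south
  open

$ stack.push x=south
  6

$ maze.move dir=south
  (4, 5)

$ maze.sense dir=east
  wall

$ maze.sense dir=west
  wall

$ stack.pop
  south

$ maze.move dir=north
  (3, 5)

$ maze.sense dir=east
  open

$ stack.push x=east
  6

$ maze.move dir=east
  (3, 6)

$ maze.sense dir=north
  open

$ stack.push x=north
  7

$ maze.move dir=north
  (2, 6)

$ maze.sense dir=north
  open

$ stack.push x=north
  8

$ maze.move dir=north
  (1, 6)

$ maze.sense dir=north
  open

$ stack.push x=north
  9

$ maze.move dir=north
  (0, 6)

$ maze.sense dir=east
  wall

$ stack.pop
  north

$ maze.move dir=south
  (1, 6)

$ maze.sense dir=east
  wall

$ stack.pop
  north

$ maze.move dir=south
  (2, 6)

$ maze.sense dir=east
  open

$ stack.push x=east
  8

$ maze.move dir=east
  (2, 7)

$ maze.sense dir=south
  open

$ stack.push x=south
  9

$ maze.move dir=south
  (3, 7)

$ maze.sense dir=south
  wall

$ stack.pop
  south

$ maze.move dir=north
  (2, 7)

$ stack.pop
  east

$ maze.move dir=west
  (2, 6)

$ stack.pop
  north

$ maze.move dir=south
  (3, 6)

$ stack.pop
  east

$ maze.move dir=west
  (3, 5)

$ maze.sense dir=west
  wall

$ stack.pop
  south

$ maze.move dir=north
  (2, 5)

$ maze.sense dir=west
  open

$ stack.push x=west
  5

$ maze.move dir=west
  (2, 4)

$ maze.sense dir=west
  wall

$ stack.pop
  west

$ maze.move dir=east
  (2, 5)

$ stack.pop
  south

$ maze.move dir=north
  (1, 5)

$ stack.pop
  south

$ maze.move dir=north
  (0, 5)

$ stack.pop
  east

$ maze.move dir=west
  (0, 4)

$ maze.sense dir=west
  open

$ stack.push x=west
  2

$ maze.move dir=west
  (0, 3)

$ maze.sense dir=south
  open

$ stack.push x=south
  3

$ maze.move dir=south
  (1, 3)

$ maze.sense dir=west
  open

$ stack.push x=west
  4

$ maze.move dir=west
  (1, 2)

$ maze.sense dir=north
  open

$ stack.push x=north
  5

$ maze.move dir=north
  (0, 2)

$ maze.sense dir=west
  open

$ stack.push x=west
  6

$ maze.move dir=west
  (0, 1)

$ maze.sense dir=south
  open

$ stack.push x=south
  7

$ maze.move dir=south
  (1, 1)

$ maze.sense dir=south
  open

$ stack.push x=south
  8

$ maze.move dir=south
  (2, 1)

$ maze.sense dir=south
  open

$ stack.push x=south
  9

$ maze.move dir=south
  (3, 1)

$ maze.sense dir=south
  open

$ stack.push x=south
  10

$ maze.move dir=south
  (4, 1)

$ maze.sense dir=east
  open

$ stack.push x=east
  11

$ maze.move dir=east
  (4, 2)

$ maze.sense dir=north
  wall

$ maze.sense dir=east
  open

$ stack.push x=east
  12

$ maze.move dir=east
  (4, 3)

$ maze.sense dir=north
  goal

$ maze.move dir=north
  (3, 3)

Answer: (3, 3)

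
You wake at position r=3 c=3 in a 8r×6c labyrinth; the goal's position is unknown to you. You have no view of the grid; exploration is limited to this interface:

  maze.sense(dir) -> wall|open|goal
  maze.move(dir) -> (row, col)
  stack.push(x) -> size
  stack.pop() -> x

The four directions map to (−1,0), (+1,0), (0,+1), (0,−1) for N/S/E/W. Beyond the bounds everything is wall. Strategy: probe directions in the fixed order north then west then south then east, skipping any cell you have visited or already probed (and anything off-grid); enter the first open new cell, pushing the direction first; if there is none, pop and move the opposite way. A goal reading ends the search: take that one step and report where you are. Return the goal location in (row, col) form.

Invoking maze.sense on dir=north, and observe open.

I use stack.push on x=north, giving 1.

I run maze.move on dir=north, : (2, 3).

Calling maze.sense on dir=north, : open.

Using stack.push on x=north, which returns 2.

I invoke maze.move on dir=north, giving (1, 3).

I invoke maze.sense on dir=north, and see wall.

Next I call maze.sense on dir=west, giving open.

Invoking stack.push on x=west, → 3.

Then maze.move on dir=west, and observe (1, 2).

Next I call maze.sense on dir=north, and get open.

Invoking stack.push on x=north, yielding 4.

I try maze.move on dir=north, and observe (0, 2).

I invoke maze.sense on dir=west, : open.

I try stack.push on x=west, → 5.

I run maze.move on dir=west, — result: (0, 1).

I run maze.sense on dir=west, yielding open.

I use stack.push on x=west, and observe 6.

I run maze.move on dir=west, which returns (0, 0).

I invoke maze.sense on dir=south, giving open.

Using stack.push on x=south, and observe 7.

I invoke maze.move on dir=south, giving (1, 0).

I run maze.sense on dir=south, — result: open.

Invoking stack.push on x=south, — result: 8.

Then maze.move on dir=south, → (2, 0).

I invoke maze.sense on dir=south, and observe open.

I call stack.push on x=south, giving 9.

I run maze.move on dir=south, yielding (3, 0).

Invoking maze.sense on dir=south, and see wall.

Invoking maze.sense on dir=east, and see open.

Calling stack.push on x=east, and get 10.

I call maze.move on dir=east, — result: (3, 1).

Calling maze.sense on dir=north, yielding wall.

I use maze.sense on dir=south, yielding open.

I use stack.push on x=south, yielding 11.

Next I call maze.move on dir=south, and observe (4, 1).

I call maze.sense on dir=south, and see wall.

Next I call maze.sense on dir=east, yielding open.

Using stack.push on x=east, giving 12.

Next I call maze.move on dir=east, giving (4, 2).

Now I run maze.sense on dir=north, giving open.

Calling stack.push on x=north, : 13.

Then maze.move on dir=north, and get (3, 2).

Invoking maze.sense on dir=north, yielding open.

Using stack.push on x=north, which returns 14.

I invoke maze.move on dir=north, — result: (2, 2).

I call stack.pop(), giving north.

I call maze.move on dir=south, and see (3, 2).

I invoke stack.pop, giving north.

Invoking maze.move on dir=south, and get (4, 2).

I call maze.sense on dir=south, yielding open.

Next I call stack.push on x=south, : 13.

Invoking maze.move on dir=south, giving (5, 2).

Calling maze.sense on dir=south, and get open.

Then stack.push on x=south, giving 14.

I try maze.move on dir=south, and observe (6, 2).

Invoking maze.sense on dir=west, — result: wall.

Calling maze.sense on dir=south, and get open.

I call stack.push on x=south, yielding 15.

Next I call maze.move on dir=south, → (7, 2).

I try maze.sense on dir=west, — result: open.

I try stack.push on x=west, : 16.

I invoke maze.move on dir=west, giving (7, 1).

I try maze.sense on dir=west, giving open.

Next I call stack.push on x=west, — result: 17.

I try maze.move on dir=west, → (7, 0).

I run maze.sense on dir=north, → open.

I try stack.push on x=north, which returns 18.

I call maze.move on dir=north, giving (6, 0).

I use maze.sense on dir=north, and observe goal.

Then maze.move on dir=north, giving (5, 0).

Answer: (5, 0)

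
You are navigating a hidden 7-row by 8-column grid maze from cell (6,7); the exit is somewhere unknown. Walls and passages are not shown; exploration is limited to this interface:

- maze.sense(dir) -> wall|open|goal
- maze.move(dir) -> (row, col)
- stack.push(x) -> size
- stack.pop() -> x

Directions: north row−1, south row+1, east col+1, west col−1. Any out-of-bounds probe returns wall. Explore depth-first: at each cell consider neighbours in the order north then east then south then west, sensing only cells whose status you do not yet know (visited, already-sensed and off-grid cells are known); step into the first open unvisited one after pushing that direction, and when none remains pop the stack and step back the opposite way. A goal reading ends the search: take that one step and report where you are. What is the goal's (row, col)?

# 1. sense(dir→north) => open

# 2. push(x→north) => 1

# 3. move(dir→north) => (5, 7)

# 4. sense(dir→north) => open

# 5. push(x→north) => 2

# 6. move(dir→north) => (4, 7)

# 7. sense(dir→north) => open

# 8. push(x→north) => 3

# 9. move(dir→north) => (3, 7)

# 10. sense(dir→north) => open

# 11. push(x→north) => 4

# 12. move(dir→north) => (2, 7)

# 13. sense(dir→north) => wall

# 14. sense(dir→west) => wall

# 15. pop() => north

# 16. move(dir→south) => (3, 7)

# 17. sense(dir→west) => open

# 18. push(x→west) => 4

# 19. move(dir→west) => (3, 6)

# 20. sense(dir→south) => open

# 21. push(x→south) => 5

# 22. move(dir→south) => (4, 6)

# 23. sense(dir→south) => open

# 24. push(x→south) => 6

# 25. move(dir→south) => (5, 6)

# 26. sense(dir→south) => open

# 27. push(x→south) => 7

# 28. move(dir→south) => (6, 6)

# 29. sense(dir→west) => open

# 30. push(x→west) => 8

# 31. move(dir→west) => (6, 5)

# 32. sense(dir→north) => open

# 33. push(x→north) => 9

# 34. move(dir→north) => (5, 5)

# 35. sense(dir→north) => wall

# 36. sense(dir→west) => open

# 37. push(x→west) => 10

# 38. move(dir→west) => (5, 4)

# 39. sense(dir→north) => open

# 40. push(x→north) => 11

# 41. move(dir→north) => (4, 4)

# 42. sense(dir→north) => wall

# 43. sense(dir→west) => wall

# 44. pop() => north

# 45. move(dir→south) => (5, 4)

# 46. sense(dir→south) => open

# 47. push(x→south) => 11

# 48. move(dir→south) => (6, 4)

# 49. sense(dir→west) => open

# 50. push(x→west) => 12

# 51. move(dir→west) => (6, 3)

# 52. sense(dir→north) => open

# 53. push(x→north) => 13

# 54. move(dir→north) => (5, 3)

# 55. sense(dir→west) => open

# 56. push(x→west) => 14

# 57. move(dir→west) => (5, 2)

# 58. sense(dir→north) => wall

# 59. sense(dir→south) => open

# 60. push(x→south) => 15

# 61. move(dir→south) => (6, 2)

# 62. sense(dir→west) => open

# 63. push(x→west) => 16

# 64. move(dir→west) => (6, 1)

# 65. sense(dir→north) => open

# 66. push(x→north) => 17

# 67. move(dir→north) => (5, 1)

# 68. sense(dir→north) => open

# 69. push(x→north) => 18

# 70. move(dir→north) => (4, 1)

# 71. sense(dir→north) => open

# 72. push(x→north) => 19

# 73. move(dir→north) => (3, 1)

# 74. sense(dir→north) => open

# 75. push(x→north) => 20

# 76. move(dir→north) => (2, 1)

# 77. sense(dir→north) => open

# 78. push(x→north) => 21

# 79. move(dir→north) => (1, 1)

# 80. sense(dir→north) => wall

# 81. sense(dir→east) => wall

# 82. sense(dir→west) => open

# 83. push(x→west) => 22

# 84. move(dir→west) => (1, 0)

# 85. sense(dir→north) => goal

# 86. move(dir→north) => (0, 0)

Answer: (0, 0)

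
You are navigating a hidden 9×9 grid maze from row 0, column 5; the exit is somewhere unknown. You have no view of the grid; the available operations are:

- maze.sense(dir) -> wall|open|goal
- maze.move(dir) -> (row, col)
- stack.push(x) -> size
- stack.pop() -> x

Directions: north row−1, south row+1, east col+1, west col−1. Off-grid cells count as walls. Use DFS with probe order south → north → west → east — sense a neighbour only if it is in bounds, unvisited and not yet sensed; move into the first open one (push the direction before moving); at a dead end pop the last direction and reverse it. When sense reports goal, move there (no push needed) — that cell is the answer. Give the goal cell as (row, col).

I invoke maze.sense(south), giving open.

Then stack.push(south), and observe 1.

I call maze.move(south), and see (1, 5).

Invoking maze.sense(south), and get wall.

Next I call maze.sense(west), and see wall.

Then maze.sense(east), : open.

I invoke stack.push(east), and observe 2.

I call maze.move(east), — result: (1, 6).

I run maze.sense(south), which returns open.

I try stack.push(south), giving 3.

Invoking maze.move(south), and observe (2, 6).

Using maze.sense(south), → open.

I try stack.push(south), giving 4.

Using maze.move(south), and get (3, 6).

I use maze.sense(south), → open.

Then stack.push(south), — result: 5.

Calling maze.move(south), yielding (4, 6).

Using maze.sense(south), and observe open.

Using stack.push(south), yielding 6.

Calling maze.move(south), giving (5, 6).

I use maze.sense(south), — result: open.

I use stack.push(south), giving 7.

Next I call maze.move(south), yielding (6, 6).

I try maze.sense(south), and get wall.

I run maze.sense(west), yielding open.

I try stack.push(west), giving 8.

I call maze.move(west), and get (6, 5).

I invoke maze.sense(south), yielding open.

Then stack.push(south), → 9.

Using maze.move(south), and observe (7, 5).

Next I call maze.sense(south), — result: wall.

Now I run maze.sense(west), and observe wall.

I try stack.pop, and see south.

I try maze.move(north), giving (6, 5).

Calling maze.sense(north), and get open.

Calling stack.push(north), and get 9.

I try maze.move(north), : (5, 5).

I call maze.sense(north), and get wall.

Next I call maze.sense(west), and see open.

I use stack.push(west), → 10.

I run maze.move(west), — result: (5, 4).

I invoke maze.sense(south), and get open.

Next I call stack.push(south), and see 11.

I call maze.move(south), : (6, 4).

Invoking maze.sense(west), and see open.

I call stack.push(west), — result: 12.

I run maze.move(west), and see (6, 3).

I call maze.sense(south), yielding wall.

I try maze.sense(north), : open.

Invoking stack.push(north), and get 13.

I use maze.move(north), which returns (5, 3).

Next I call maze.sense(north), — result: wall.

Using maze.sense(west), which returns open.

I call stack.push(west), giving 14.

Using maze.move(west), and observe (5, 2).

Invoking maze.sense(south), : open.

Now I run stack.push(south), and observe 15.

I run maze.move(south), → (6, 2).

I use maze.sense(south), which returns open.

I use stack.push(south), — result: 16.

Using maze.move(south), : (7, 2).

Then maze.sense(south), and see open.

Then stack.push(south), and see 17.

Now I run maze.move(south), yielding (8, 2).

Then maze.sense(west), and get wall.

Using maze.sense(east), → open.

Next I call stack.push(east), giving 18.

Using maze.move(east), → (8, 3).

Then maze.sense(east), giving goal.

I run maze.move(east), → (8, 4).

Answer: (8, 4)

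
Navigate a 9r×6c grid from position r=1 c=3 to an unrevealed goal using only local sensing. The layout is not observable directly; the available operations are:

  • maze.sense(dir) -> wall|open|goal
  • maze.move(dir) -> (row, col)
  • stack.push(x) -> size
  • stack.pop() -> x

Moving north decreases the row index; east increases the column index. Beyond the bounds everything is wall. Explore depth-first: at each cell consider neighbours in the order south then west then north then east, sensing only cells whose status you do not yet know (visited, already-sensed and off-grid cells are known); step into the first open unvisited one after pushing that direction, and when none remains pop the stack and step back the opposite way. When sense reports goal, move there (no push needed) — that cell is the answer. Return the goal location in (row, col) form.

Do: sense[south]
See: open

Do: push[south]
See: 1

Do: move[south]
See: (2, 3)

Do: sense[south]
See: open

Do: push[south]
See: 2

Do: move[south]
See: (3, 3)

Do: sense[south]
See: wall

Do: sense[west]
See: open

Do: push[west]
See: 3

Do: move[west]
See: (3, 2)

Do: sense[south]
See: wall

Do: sense[west]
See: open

Do: push[west]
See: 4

Do: move[west]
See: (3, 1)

Do: sense[south]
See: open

Do: push[south]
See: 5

Do: move[south]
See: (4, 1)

Do: sense[south]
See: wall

Do: sense[west]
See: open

Do: push[west]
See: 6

Do: move[west]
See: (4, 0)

Do: sense[south]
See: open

Do: push[south]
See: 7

Do: move[south]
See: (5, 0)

Do: sense[south]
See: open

Do: push[south]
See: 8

Do: move[south]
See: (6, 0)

Do: sense[south]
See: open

Do: push[south]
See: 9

Do: move[south]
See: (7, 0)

Do: sense[south]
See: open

Do: push[south]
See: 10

Do: move[south]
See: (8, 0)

Do: sense[east]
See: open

Do: push[east]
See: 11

Do: move[east]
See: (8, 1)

Do: sense[north]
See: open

Do: push[north]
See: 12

Do: move[north]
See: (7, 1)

Do: sense[north]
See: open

Do: push[north]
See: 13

Do: move[north]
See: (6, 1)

Do: sense[east]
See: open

Do: push[east]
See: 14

Do: move[east]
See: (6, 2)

Do: sense[south]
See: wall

Do: sense[north]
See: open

Do: push[north]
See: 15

Do: move[north]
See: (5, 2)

Do: sense[east]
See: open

Do: push[east]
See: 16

Do: move[east]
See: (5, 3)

Do: sense[south]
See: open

Do: push[south]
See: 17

Do: move[south]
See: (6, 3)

Do: sense[south]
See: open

Do: push[south]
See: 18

Do: move[south]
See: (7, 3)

Do: sense[south]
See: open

Do: push[south]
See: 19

Do: move[south]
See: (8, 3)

Do: sense[west]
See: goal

Do: move[west]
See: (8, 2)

Answer: (8, 2)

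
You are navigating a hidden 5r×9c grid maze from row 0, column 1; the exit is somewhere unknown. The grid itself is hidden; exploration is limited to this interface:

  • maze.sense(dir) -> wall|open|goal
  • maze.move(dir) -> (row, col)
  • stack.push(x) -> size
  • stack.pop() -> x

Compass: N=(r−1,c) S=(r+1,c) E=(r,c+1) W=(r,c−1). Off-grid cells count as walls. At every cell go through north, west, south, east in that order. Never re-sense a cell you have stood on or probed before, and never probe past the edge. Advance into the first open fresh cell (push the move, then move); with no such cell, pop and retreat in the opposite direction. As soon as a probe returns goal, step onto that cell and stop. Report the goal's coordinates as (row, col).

·→ maze.sense(dir=west)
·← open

·→ stack.push(x=west)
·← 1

·→ maze.move(dir=west)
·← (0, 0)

·→ maze.sense(dir=south)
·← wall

·→ stack.pop()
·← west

·→ maze.move(dir=east)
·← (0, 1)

·→ maze.sense(dir=south)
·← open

·→ stack.push(x=south)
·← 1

·→ maze.move(dir=south)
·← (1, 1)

·→ maze.sense(dir=south)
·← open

·→ stack.push(x=south)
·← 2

·→ maze.move(dir=south)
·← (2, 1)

·→ maze.sense(dir=west)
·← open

·→ stack.push(x=west)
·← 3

·→ maze.move(dir=west)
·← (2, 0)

·→ maze.sense(dir=south)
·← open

·→ stack.push(x=south)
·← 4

·→ maze.move(dir=south)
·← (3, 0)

·→ maze.sense(dir=south)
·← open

·→ stack.push(x=south)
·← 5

·→ maze.move(dir=south)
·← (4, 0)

·→ maze.sense(dir=east)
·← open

·→ stack.push(x=east)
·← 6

·→ maze.move(dir=east)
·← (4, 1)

·→ maze.sense(dir=north)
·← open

·→ stack.push(x=north)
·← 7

·→ maze.move(dir=north)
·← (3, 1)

·→ maze.sense(dir=east)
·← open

·→ stack.push(x=east)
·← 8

·→ maze.move(dir=east)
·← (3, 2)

·→ maze.sense(dir=north)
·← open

·→ stack.push(x=north)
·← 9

·→ maze.move(dir=north)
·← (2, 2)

·→ maze.sense(dir=north)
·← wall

·→ maze.sense(dir=east)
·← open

·→ stack.push(x=east)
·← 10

·→ maze.move(dir=east)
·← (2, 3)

·→ maze.sense(dir=north)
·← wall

·→ maze.sense(dir=south)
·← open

·→ stack.push(x=south)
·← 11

·→ maze.move(dir=south)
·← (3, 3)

·→ maze.sense(dir=south)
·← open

·→ stack.push(x=south)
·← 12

·→ maze.move(dir=south)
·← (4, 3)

·→ maze.sense(dir=west)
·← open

·→ stack.push(x=west)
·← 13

·→ maze.move(dir=west)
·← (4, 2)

·→ stack.pop()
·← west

·→ maze.move(dir=east)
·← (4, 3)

·→ maze.sense(dir=east)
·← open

·→ stack.push(x=east)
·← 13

·→ maze.move(dir=east)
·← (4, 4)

·→ maze.sense(dir=north)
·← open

·→ stack.push(x=north)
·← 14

·→ maze.move(dir=north)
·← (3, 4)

·→ maze.sense(dir=north)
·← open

·→ stack.push(x=north)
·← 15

·→ maze.move(dir=north)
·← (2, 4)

·→ maze.sense(dir=north)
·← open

·→ stack.push(x=north)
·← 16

·→ maze.move(dir=north)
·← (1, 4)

·→ maze.sense(dir=north)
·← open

·→ stack.push(x=north)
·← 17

·→ maze.move(dir=north)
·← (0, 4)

·→ maze.sense(dir=west)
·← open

·→ stack.push(x=west)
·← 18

·→ maze.move(dir=west)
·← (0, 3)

·→ maze.sense(dir=west)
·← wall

·→ stack.pop()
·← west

·→ maze.move(dir=east)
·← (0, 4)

·→ maze.sense(dir=east)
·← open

·→ stack.push(x=east)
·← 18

·→ maze.move(dir=east)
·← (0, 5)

·→ maze.sense(dir=south)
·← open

·→ stack.push(x=south)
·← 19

·→ maze.move(dir=south)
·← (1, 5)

·→ maze.sense(dir=south)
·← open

·→ stack.push(x=south)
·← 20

·→ maze.move(dir=south)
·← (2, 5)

·→ maze.sense(dir=south)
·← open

·→ stack.push(x=south)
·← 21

·→ maze.move(dir=south)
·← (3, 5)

·→ maze.sense(dir=south)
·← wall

·→ maze.sense(dir=east)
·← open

·→ stack.push(x=east)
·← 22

·→ maze.move(dir=east)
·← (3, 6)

·→ maze.sense(dir=north)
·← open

·→ stack.push(x=north)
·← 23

·→ maze.move(dir=north)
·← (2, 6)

·→ maze.sense(dir=north)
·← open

·→ stack.push(x=north)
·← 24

·→ maze.move(dir=north)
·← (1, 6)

·→ maze.sense(dir=north)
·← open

·→ stack.push(x=north)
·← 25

·→ maze.move(dir=north)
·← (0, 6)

·→ maze.sense(dir=east)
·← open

·→ stack.push(x=east)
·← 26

·→ maze.move(dir=east)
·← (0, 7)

·→ maze.sense(dir=south)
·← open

·→ stack.push(x=south)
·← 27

·→ maze.move(dir=south)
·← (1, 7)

·→ maze.sense(dir=south)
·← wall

·→ maze.sense(dir=east)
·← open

·→ stack.push(x=east)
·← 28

·→ maze.move(dir=east)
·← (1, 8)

·→ maze.sense(dir=north)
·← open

·→ stack.push(x=north)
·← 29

·→ maze.move(dir=north)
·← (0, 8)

·→ stack.pop()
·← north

·→ maze.move(dir=south)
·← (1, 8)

·→ maze.sense(dir=south)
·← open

·→ stack.push(x=south)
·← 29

·→ maze.move(dir=south)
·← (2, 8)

·→ maze.sense(dir=south)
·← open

·→ stack.push(x=south)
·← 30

·→ maze.move(dir=south)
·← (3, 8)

·→ maze.sense(dir=west)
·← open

·→ stack.push(x=west)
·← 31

·→ maze.move(dir=west)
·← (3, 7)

·→ maze.sense(dir=south)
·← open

·→ stack.push(x=south)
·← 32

·→ maze.move(dir=south)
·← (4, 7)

·→ maze.sense(dir=west)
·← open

·→ stack.push(x=west)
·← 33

·→ maze.move(dir=west)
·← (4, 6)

·→ stack.pop()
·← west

·→ maze.move(dir=east)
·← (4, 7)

·→ maze.sense(dir=east)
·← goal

·→ maze.move(dir=east)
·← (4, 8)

Answer: (4, 8)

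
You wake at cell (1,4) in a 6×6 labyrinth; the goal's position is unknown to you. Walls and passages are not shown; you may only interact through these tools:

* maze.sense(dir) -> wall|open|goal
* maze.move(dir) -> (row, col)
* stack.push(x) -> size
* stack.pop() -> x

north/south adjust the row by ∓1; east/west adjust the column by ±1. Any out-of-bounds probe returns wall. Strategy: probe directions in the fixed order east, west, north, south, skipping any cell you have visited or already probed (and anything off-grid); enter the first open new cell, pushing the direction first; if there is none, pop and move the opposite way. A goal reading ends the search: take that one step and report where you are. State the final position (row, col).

·→ sense(dir='east')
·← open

·→ push(x='east')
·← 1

·→ move(dir='east')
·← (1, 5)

·→ sense(dir='north')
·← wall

·→ sense(dir='south')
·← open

·→ push(x='south')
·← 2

·→ move(dir='south')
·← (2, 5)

·→ sense(dir='west')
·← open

·→ push(x='west')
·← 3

·→ move(dir='west')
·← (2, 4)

·→ sense(dir='west')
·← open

·→ push(x='west')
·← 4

·→ move(dir='west')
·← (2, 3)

·→ sense(dir='west')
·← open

·→ push(x='west')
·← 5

·→ move(dir='west')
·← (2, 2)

·→ sense(dir='west')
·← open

·→ push(x='west')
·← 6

·→ move(dir='west')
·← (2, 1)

·→ sense(dir='west')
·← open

·→ push(x='west')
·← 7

·→ move(dir='west')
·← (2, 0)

·→ sense(dir='north')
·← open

·→ push(x='north')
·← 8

·→ move(dir='north')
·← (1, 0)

·→ sense(dir='east')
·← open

·→ push(x='east')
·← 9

·→ move(dir='east')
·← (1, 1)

·→ sense(dir='east')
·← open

·→ push(x='east')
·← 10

·→ move(dir='east')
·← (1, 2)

·→ sense(dir='east')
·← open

·→ push(x='east')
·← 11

·→ move(dir='east')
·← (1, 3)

·→ sense(dir='north')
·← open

·→ push(x='north')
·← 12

·→ move(dir='north')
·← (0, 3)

·→ sense(dir='east')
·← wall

·→ sense(dir='west')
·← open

·→ push(x='west')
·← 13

·→ move(dir='west')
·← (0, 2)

·→ sense(dir='west')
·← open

·→ push(x='west')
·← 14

·→ move(dir='west')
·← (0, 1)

·→ sense(dir='west')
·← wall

·→ pop()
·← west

·→ move(dir='east')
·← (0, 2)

·→ pop()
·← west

·→ move(dir='east')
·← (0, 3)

·→ pop()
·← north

·→ move(dir='south')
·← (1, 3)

·→ pop()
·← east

·→ move(dir='west')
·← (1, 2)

·→ pop()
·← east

·→ move(dir='west')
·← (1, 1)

·→ pop()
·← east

·→ move(dir='west')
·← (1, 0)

·→ pop()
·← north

·→ move(dir='south')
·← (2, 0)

·→ sense(dir='south')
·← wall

·→ pop()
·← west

·→ move(dir='east')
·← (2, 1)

·→ sense(dir='south')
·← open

·→ push(x='south')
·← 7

·→ move(dir='south')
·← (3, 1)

·→ sense(dir='east')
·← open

·→ push(x='east')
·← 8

·→ move(dir='east')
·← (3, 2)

·→ sense(dir='east')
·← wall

·→ sense(dir='south')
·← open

·→ push(x='south')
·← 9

·→ move(dir='south')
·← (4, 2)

·→ sense(dir='east')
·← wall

·→ sense(dir='west')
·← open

·→ push(x='west')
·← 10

·→ move(dir='west')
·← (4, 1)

·→ sense(dir='west')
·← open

·→ push(x='west')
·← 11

·→ move(dir='west')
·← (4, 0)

·→ sense(dir='south')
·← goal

·→ move(dir='south')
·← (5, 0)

Answer: (5, 0)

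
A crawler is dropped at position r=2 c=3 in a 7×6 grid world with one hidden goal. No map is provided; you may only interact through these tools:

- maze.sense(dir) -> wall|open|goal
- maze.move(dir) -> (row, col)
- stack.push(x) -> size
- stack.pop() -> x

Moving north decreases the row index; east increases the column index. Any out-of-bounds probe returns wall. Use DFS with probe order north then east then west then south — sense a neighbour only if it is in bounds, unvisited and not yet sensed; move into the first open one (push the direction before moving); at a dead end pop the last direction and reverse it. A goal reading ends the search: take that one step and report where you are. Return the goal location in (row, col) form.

Step: sense[dir→north]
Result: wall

Step: sense[dir→east]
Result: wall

Step: sense[dir→west]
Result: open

Step: push[x→west]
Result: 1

Step: move[dir→west]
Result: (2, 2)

Step: sense[dir→north]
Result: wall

Step: sense[dir→west]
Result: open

Step: push[x→west]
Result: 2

Step: move[dir→west]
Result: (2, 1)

Step: sense[dir→north]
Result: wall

Step: sense[dir→west]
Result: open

Step: push[x→west]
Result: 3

Step: move[dir→west]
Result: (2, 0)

Step: sense[dir→north]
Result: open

Step: push[x→north]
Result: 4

Step: move[dir→north]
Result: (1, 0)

Step: sense[dir→north]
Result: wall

Step: pop[]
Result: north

Step: move[dir→south]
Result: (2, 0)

Step: sense[dir→south]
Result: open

Step: push[x→south]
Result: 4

Step: move[dir→south]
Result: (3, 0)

Step: sense[dir→east]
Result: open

Step: push[x→east]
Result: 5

Step: move[dir→east]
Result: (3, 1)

Step: sense[dir→east]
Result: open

Step: push[x→east]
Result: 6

Step: move[dir→east]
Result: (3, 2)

Step: sense[dir→east]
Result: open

Step: push[x→east]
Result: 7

Step: move[dir→east]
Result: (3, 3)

Step: sense[dir→east]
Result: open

Step: push[x→east]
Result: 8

Step: move[dir→east]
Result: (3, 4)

Step: sense[dir→east]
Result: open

Step: push[x→east]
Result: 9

Step: move[dir→east]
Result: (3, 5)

Step: sense[dir→north]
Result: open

Step: push[x→north]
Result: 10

Step: move[dir→north]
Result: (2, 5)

Step: sense[dir→north]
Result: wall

Step: pop[]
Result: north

Step: move[dir→south]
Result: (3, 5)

Step: sense[dir→south]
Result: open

Step: push[x→south]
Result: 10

Step: move[dir→south]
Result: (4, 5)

Step: sense[dir→west]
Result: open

Step: push[x→west]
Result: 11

Step: move[dir→west]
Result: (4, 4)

Step: sense[dir→west]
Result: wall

Step: sense[dir→south]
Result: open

Step: push[x→south]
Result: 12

Step: move[dir→south]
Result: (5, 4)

Step: sense[dir→east]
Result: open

Step: push[x→east]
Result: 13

Step: move[dir→east]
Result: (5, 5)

Step: sense[dir→south]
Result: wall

Step: pop[]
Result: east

Step: move[dir→west]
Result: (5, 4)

Step: sense[dir→west]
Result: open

Step: push[x→west]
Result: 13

Step: move[dir→west]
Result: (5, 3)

Step: sense[dir→west]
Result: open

Step: push[x→west]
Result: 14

Step: move[dir→west]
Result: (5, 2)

Step: sense[dir→north]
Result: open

Step: push[x→north]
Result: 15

Step: move[dir→north]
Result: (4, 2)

Step: sense[dir→west]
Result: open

Step: push[x→west]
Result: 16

Step: move[dir→west]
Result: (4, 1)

Step: sense[dir→west]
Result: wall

Step: sense[dir→south]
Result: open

Step: push[x→south]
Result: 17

Step: move[dir→south]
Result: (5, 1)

Step: sense[dir→west]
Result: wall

Step: sense[dir→south]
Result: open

Step: push[x→south]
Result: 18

Step: move[dir→south]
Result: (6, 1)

Step: sense[dir→east]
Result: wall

Step: sense[dir→west]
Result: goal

Step: move[dir→west]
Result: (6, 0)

Answer: (6, 0)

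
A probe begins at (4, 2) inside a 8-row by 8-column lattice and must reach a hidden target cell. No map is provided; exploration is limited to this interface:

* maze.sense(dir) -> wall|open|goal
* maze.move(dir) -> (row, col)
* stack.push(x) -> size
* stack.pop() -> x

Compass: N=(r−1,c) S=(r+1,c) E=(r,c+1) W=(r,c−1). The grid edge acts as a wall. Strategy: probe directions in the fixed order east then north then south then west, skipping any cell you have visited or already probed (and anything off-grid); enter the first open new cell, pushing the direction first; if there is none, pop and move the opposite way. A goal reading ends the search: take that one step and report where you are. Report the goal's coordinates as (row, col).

→ maze.sense(dir→east)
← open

→ stack.push(x→east)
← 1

→ maze.move(dir→east)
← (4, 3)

→ maze.sense(dir→east)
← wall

→ maze.sense(dir→north)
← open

→ stack.push(x→north)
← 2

→ maze.move(dir→north)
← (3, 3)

→ maze.sense(dir→east)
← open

→ stack.push(x→east)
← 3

→ maze.move(dir→east)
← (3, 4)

→ maze.sense(dir→east)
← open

→ stack.push(x→east)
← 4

→ maze.move(dir→east)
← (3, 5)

→ maze.sense(dir→east)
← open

→ stack.push(x→east)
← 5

→ maze.move(dir→east)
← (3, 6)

→ maze.sense(dir→east)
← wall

→ maze.sense(dir→north)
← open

→ stack.push(x→north)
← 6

→ maze.move(dir→north)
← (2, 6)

→ maze.sense(dir→east)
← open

→ stack.push(x→east)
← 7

→ maze.move(dir→east)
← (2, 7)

→ maze.sense(dir→north)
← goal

→ maze.move(dir→north)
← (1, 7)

Answer: (1, 7)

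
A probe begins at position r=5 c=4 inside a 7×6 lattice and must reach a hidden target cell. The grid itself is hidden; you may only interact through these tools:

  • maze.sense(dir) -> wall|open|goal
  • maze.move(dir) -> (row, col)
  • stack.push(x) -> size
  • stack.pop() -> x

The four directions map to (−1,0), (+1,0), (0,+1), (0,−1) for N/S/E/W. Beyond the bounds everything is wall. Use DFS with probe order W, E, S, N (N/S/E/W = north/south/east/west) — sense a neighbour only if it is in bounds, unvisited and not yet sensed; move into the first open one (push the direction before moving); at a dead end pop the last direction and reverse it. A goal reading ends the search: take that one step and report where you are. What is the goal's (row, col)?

-> maze.sense(dir=west)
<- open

-> stack.push(x=west)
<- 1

-> maze.move(dir=west)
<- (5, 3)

-> maze.sense(dir=west)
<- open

-> stack.push(x=west)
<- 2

-> maze.move(dir=west)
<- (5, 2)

-> maze.sense(dir=west)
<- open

-> stack.push(x=west)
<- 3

-> maze.move(dir=west)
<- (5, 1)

-> maze.sense(dir=west)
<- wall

-> maze.sense(dir=south)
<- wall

-> maze.sense(dir=north)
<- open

-> stack.push(x=north)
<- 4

-> maze.move(dir=north)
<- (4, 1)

-> maze.sense(dir=west)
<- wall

-> maze.sense(dir=east)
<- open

-> stack.push(x=east)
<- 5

-> maze.move(dir=east)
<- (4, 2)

-> maze.sense(dir=east)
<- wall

-> maze.sense(dir=north)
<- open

-> stack.push(x=north)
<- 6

-> maze.move(dir=north)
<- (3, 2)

-> maze.sense(dir=west)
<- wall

-> maze.sense(dir=east)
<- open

-> stack.push(x=east)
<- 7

-> maze.move(dir=east)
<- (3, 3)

-> maze.sense(dir=east)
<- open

-> stack.push(x=east)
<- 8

-> maze.move(dir=east)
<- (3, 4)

-> maze.sense(dir=east)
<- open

-> stack.push(x=east)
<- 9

-> maze.move(dir=east)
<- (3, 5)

-> maze.sense(dir=south)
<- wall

-> maze.sense(dir=north)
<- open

-> stack.push(x=north)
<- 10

-> maze.move(dir=north)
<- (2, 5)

-> maze.sense(dir=west)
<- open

-> stack.push(x=west)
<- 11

-> maze.move(dir=west)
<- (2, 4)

-> maze.sense(dir=west)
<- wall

-> maze.sense(dir=north)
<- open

-> stack.push(x=north)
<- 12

-> maze.move(dir=north)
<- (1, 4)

-> maze.sense(dir=west)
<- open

-> stack.push(x=west)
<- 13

-> maze.move(dir=west)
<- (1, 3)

-> maze.sense(dir=west)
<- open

-> stack.push(x=west)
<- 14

-> maze.move(dir=west)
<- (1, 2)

-> maze.sense(dir=west)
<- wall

-> maze.sense(dir=south)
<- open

-> stack.push(x=south)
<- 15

-> maze.move(dir=south)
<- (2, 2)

-> maze.sense(dir=west)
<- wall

-> stack.pop()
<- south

-> maze.move(dir=north)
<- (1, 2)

-> maze.sense(dir=north)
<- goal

-> maze.move(dir=north)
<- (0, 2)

Answer: (0, 2)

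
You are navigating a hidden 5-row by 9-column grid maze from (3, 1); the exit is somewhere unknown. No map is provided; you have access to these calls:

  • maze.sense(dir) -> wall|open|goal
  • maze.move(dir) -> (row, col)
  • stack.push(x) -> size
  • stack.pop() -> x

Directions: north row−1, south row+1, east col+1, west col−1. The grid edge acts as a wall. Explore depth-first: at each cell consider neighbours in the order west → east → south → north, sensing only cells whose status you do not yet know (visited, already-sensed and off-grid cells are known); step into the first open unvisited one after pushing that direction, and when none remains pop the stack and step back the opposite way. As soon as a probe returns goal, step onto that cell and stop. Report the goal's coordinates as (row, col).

~$ sense dir=west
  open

~$ push x=west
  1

~$ move dir=west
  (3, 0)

~$ sense dir=south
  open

~$ push x=south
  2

~$ move dir=south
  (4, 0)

~$ sense dir=east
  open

~$ push x=east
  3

~$ move dir=east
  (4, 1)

~$ sense dir=east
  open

~$ push x=east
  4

~$ move dir=east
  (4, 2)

~$ sense dir=east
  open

~$ push x=east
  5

~$ move dir=east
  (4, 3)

~$ sense dir=east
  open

~$ push x=east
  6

~$ move dir=east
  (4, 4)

~$ sense dir=east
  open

~$ push x=east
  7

~$ move dir=east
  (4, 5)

~$ sense dir=east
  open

~$ push x=east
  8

~$ move dir=east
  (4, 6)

~$ sense dir=east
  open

~$ push x=east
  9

~$ move dir=east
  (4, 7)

~$ sense dir=east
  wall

~$ sense dir=north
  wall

~$ pop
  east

~$ move dir=west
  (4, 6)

~$ sense dir=north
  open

~$ push x=north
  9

~$ move dir=north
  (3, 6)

~$ sense dir=west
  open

~$ push x=west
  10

~$ move dir=west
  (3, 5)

~$ sense dir=west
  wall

~$ sense dir=north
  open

~$ push x=north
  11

~$ move dir=north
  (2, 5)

~$ sense dir=west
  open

~$ push x=west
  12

~$ move dir=west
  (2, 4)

~$ sense dir=west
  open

~$ push x=west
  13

~$ move dir=west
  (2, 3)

~$ sense dir=west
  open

~$ push x=west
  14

~$ move dir=west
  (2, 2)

~$ sense dir=west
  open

~$ push x=west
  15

~$ move dir=west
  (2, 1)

~$ sense dir=west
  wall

~$ sense dir=north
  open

~$ push x=north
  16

~$ move dir=north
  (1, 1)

~$ sense dir=west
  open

~$ push x=west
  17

~$ move dir=west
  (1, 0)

~$ sense dir=north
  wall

~$ pop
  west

~$ move dir=east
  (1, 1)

~$ sense dir=east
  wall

~$ sense dir=north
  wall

~$ pop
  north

~$ move dir=south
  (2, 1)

~$ pop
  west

~$ move dir=east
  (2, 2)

~$ sense dir=south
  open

~$ push x=south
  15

~$ move dir=south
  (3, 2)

~$ sense dir=east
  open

~$ push x=east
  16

~$ move dir=east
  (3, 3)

~$ pop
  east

~$ move dir=west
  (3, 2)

~$ pop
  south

~$ move dir=north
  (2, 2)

~$ pop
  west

~$ move dir=east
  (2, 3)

~$ sense dir=north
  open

~$ push x=north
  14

~$ move dir=north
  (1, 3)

~$ sense dir=east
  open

~$ push x=east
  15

~$ move dir=east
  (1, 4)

~$ sense dir=east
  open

~$ push x=east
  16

~$ move dir=east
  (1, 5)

~$ sense dir=east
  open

~$ push x=east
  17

~$ move dir=east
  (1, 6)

~$ sense dir=east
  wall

~$ sense dir=south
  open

~$ push x=south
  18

~$ move dir=south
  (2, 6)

~$ sense dir=east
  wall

~$ pop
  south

~$ move dir=north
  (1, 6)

~$ sense dir=north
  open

~$ push x=north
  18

~$ move dir=north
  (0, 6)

~$ sense dir=west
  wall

~$ sense dir=east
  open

~$ push x=east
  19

~$ move dir=east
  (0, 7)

~$ sense dir=east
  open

~$ push x=east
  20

~$ move dir=east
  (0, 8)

~$ sense dir=south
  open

~$ push x=south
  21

~$ move dir=south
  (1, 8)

~$ sense dir=south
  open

~$ push x=south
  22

~$ move dir=south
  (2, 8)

~$ sense dir=south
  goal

~$ move dir=south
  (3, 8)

Answer: (3, 8)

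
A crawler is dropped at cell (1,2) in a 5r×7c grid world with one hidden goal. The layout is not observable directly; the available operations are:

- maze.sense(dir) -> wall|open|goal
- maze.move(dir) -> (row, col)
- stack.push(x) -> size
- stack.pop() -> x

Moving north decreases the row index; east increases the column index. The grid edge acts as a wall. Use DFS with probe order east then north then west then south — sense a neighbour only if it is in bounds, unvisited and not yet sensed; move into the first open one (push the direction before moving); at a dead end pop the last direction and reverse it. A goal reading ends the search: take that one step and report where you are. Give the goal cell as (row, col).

% 1. maze.sense(dir='east') => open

% 2. stack.push(x='east') => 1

% 3. maze.move(dir='east') => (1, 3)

% 4. maze.sense(dir='east') => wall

% 5. maze.sense(dir='north') => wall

% 6. maze.sense(dir='south') => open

% 7. stack.push(x='south') => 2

% 8. maze.move(dir='south') => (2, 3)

% 9. maze.sense(dir='east') => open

% 10. stack.push(x='east') => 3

% 11. maze.move(dir='east') => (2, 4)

% 12. maze.sense(dir='east') => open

% 13. stack.push(x='east') => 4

% 14. maze.move(dir='east') => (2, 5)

% 15. maze.sense(dir='east') => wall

% 16. maze.sense(dir='north') => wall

% 17. maze.sense(dir='south') => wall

% 18. stack.pop() => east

% 19. maze.move(dir='west') => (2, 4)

% 20. maze.sense(dir='south') => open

% 21. stack.push(x='south') => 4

% 22. maze.move(dir='south') => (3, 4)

% 23. maze.sense(dir='west') => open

% 24. stack.push(x='west') => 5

% 25. maze.move(dir='west') => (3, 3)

% 26. maze.sense(dir='west') => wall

% 27. maze.sense(dir='south') => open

% 28. stack.push(x='south') => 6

% 29. maze.move(dir='south') => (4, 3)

% 30. maze.sense(dir='east') => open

% 31. stack.push(x='east') => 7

% 32. maze.move(dir='east') => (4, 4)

% 33. maze.sense(dir='east') => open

% 34. stack.push(x='east') => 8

% 35. maze.move(dir='east') => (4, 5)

% 36. maze.sense(dir='east') => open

% 37. stack.push(x='east') => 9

% 38. maze.move(dir='east') => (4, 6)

% 39. maze.sense(dir='north') => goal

% 40. maze.move(dir='north') => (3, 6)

Answer: (3, 6)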